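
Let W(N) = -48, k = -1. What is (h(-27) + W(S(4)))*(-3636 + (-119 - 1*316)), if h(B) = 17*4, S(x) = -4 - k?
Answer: -81420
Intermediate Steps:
S(x) = -3 (S(x) = -4 - 1*(-1) = -4 + 1 = -3)
h(B) = 68
(h(-27) + W(S(4)))*(-3636 + (-119 - 1*316)) = (68 - 48)*(-3636 + (-119 - 1*316)) = 20*(-3636 + (-119 - 316)) = 20*(-3636 - 435) = 20*(-4071) = -81420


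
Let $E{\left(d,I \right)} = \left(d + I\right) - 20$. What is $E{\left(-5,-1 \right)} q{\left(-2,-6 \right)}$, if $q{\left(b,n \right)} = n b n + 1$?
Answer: $1846$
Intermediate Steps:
$E{\left(d,I \right)} = -20 + I + d$ ($E{\left(d,I \right)} = \left(I + d\right) - 20 = -20 + I + d$)
$q{\left(b,n \right)} = 1 + b n^{2}$ ($q{\left(b,n \right)} = b n n + 1 = b n^{2} + 1 = 1 + b n^{2}$)
$E{\left(-5,-1 \right)} q{\left(-2,-6 \right)} = \left(-20 - 1 - 5\right) \left(1 - 2 \left(-6\right)^{2}\right) = - 26 \left(1 - 72\right) = \left(-26\right) \left(-71\right) = 1846$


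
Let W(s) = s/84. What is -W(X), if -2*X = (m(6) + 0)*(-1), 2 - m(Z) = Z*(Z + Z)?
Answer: 5/12 ≈ 0.41667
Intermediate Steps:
m(Z) = 2 - 2*Z² (m(Z) = 2 - Z*(Z + Z) = 2 - Z*2*Z = 2 - 2*Z²)
X = -35 (X = -((2 - 2*6²) + 0)*(-1)/2 = -((2 - 2*36) + 0)*(-1)/2 = -((2 - 72) + 0)*(-1)/2 = -(-70 + 0)*(-1)/2 = -(-35)*(-1) = -½*70 = -35)
W(s) = s/84 (W(s) = s*(1/84) = s/84)
-W(X) = -(-35)/84 = -1*(-5/12) = 5/12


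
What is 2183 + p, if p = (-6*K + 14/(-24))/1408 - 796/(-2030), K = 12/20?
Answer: 7488780235/3429888 ≈ 2183.4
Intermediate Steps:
K = ⅗ (K = 12*(1/20) = ⅗ ≈ 0.60000)
p = 1334731/3429888 (p = (-6*⅗ + 14/(-24))/1408 - 796/(-2030) = (-18/5 + 14*(-1/24))*(1/1408) - 796*(-1/2030) = (-18/5 - 7/12)*(1/1408) + 398/1015 = -251/60*1/1408 + 398/1015 = -251/84480 + 398/1015 = 1334731/3429888 ≈ 0.38915)
2183 + p = 2183 + 1334731/3429888 = 7488780235/3429888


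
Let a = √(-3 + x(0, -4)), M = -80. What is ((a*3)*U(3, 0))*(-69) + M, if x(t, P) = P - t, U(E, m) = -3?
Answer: -80 + 621*I*√7 ≈ -80.0 + 1643.0*I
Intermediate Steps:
a = I*√7 (a = √(-3 + (-4 - 1*0)) = √(-3 + (-4 + 0)) = √(-3 - 4) = √(-7) = I*√7 ≈ 2.6458*I)
((a*3)*U(3, 0))*(-69) + M = (((I*√7)*3)*(-3))*(-69) - 80 = ((3*I*√7)*(-3))*(-69) - 80 = -9*I*√7*(-69) - 80 = 621*I*√7 - 80 = -80 + 621*I*√7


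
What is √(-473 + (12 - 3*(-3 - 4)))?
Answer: 2*I*√110 ≈ 20.976*I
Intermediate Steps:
√(-473 + (12 - 3*(-3 - 4))) = √(-473 + (12 - 3*(-7))) = √(-473 + (12 + 21)) = √(-473 + 33) = √(-440) = 2*I*√110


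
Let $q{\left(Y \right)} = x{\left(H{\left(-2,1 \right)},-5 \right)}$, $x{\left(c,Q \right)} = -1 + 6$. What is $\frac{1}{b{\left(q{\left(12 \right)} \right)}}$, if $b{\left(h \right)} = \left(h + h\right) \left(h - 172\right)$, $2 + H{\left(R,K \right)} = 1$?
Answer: $- \frac{1}{1670} \approx -0.0005988$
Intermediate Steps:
$H{\left(R,K \right)} = -1$ ($H{\left(R,K \right)} = -2 + 1 = -1$)
$x{\left(c,Q \right)} = 5$
$q{\left(Y \right)} = 5$
$b{\left(h \right)} = 2 h \left(-172 + h\right)$
$\frac{1}{b{\left(q{\left(12 \right)} \right)}} = \frac{1}{2 \cdot 5 \left(-172 + 5\right)} = \frac{1}{2 \cdot 5 \left(-167\right)} = \frac{1}{-1670} = - \frac{1}{1670}$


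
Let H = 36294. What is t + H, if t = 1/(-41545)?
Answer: 1507834229/41545 ≈ 36294.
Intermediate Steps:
t = -1/41545 ≈ -2.4070e-5
t + H = -1/41545 + 36294 = 1507834229/41545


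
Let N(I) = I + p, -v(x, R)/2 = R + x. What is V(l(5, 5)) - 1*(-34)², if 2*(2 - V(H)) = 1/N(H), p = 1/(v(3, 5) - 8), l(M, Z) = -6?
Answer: -167318/145 ≈ -1153.9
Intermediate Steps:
v(x, R) = -2*R - 2*x (v(x, R) = -2*(R + x) = -2*R - 2*x)
p = -1/24 (p = 1/((-2*5 - 2*3) - 8) = 1/((-10 - 6) - 8) = 1/(-16 - 8) = 1/(-24) = -1/24 ≈ -0.041667)
N(I) = -1/24 + I (N(I) = I - 1/24 = -1/24 + I)
V(H) = 2 - 1/(2*(-1/24 + H))
V(l(5, 5)) - 1*(-34)² = 2*(-7 + 24*(-6))/(-1 + 24*(-6)) - 1*(-34)² = 2*(-7 - 144)/(-1 - 144) - 1*1156 = 2*(-151)/(-145) - 1156 = 2*(-1/145)*(-151) - 1156 = 302/145 - 1156 = -167318/145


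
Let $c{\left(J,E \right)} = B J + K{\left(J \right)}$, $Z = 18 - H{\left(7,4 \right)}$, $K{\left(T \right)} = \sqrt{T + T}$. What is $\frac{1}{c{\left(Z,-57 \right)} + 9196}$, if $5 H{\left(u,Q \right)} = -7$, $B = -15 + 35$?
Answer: $\frac{23960}{229632543} - \frac{\sqrt{970}}{459265086} \approx 0.00010427$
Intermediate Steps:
$B = 20$
$H{\left(u,Q \right)} = - \frac{7}{5}$ ($H{\left(u,Q \right)} = \frac{1}{5} \left(-7\right) = - \frac{7}{5}$)
$K{\left(T \right)} = \sqrt{2} \sqrt{T}$ ($K{\left(T \right)} = \sqrt{2 T} = \sqrt{2} \sqrt{T}$)
$Z = \frac{97}{5}$ ($Z = 18 - - \frac{7}{5} = 18 + \frac{7}{5} = \frac{97}{5} \approx 19.4$)
$c{\left(J,E \right)} = 20 J + \sqrt{2} \sqrt{J}$
$\frac{1}{c{\left(Z,-57 \right)} + 9196} = \frac{1}{\left(20 \cdot \frac{97}{5} + \sqrt{2} \sqrt{\frac{97}{5}}\right) + 9196} = \frac{1}{\left(388 + \sqrt{2} \frac{\sqrt{485}}{5}\right) + 9196} = \frac{1}{\left(388 + \frac{\sqrt{970}}{5}\right) + 9196} = \frac{1}{9584 + \frac{\sqrt{970}}{5}}$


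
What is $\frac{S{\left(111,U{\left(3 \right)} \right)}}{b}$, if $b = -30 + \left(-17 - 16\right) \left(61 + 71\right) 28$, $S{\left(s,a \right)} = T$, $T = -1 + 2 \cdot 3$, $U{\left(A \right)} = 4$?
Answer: $- \frac{5}{121998} \approx -4.0984 \cdot 10^{-5}$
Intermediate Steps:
$T = 5$ ($T = -1 + 6 = 5$)
$S{\left(s,a \right)} = 5$
$b = -121998$ ($b = -30 + \left(-33\right) 132 \cdot 28 = -30 - 121968 = -121998$)
$\frac{S{\left(111,U{\left(3 \right)} \right)}}{b} = \frac{5}{-121998} = 5 \left(- \frac{1}{121998}\right) = - \frac{5}{121998}$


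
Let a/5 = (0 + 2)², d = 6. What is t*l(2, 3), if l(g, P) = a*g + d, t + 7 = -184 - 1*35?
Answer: -10396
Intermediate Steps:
a = 20 (a = 5*(0 + 2)² = 5*2² = 5*4 = 20)
t = -226 (t = -7 + (-184 - 1*35) = -7 + (-184 - 35) = -7 - 219 = -226)
l(g, P) = 6 + 20*g (l(g, P) = 20*g + 6 = 6 + 20*g)
t*l(2, 3) = -226*(6 + 20*2) = -226*(6 + 40) = -226*46 = -10396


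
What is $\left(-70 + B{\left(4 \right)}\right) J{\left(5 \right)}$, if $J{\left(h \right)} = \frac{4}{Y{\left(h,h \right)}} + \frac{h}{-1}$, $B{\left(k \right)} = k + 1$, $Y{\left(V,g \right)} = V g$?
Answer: $\frac{1573}{5} \approx 314.6$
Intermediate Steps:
$B{\left(k \right)} = 1 + k$
$J{\left(h \right)} = - h + \frac{4}{h^{2}}$ ($J{\left(h \right)} = \frac{4}{h h} + \frac{h}{-1} = \frac{4}{h^{2}} + h \left(-1\right) = \frac{4}{h^{2}} - h = - h + \frac{4}{h^{2}}$)
$\left(-70 + B{\left(4 \right)}\right) J{\left(5 \right)} = \left(-70 + \left(1 + 4\right)\right) \left(\left(-1\right) 5 + \frac{4}{25}\right) = \left(-70 + 5\right) \left(-5 + 4 \cdot \frac{1}{25}\right) = - 65 \left(-5 + \frac{4}{25}\right) = \left(-65\right) \left(- \frac{121}{25}\right) = \frac{1573}{5}$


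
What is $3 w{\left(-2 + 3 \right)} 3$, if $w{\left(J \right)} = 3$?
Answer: $27$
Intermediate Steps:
$3 w{\left(-2 + 3 \right)} 3 = 3 \cdot 3 \cdot 3 = 9 \cdot 3 = 27$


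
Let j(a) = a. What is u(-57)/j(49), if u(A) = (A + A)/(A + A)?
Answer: 1/49 ≈ 0.020408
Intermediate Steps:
u(A) = 1 (u(A) = (2*A)/((2*A)) = (2*A)*(1/(2*A)) = 1)
u(-57)/j(49) = 1/49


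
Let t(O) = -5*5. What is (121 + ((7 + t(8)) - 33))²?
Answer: 4900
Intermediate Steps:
t(O) = -25
(121 + ((7 + t(8)) - 33))² = (121 + ((7 - 25) - 33))² = (121 + (-18 - 33))² = (121 - 51)² = 70² = 4900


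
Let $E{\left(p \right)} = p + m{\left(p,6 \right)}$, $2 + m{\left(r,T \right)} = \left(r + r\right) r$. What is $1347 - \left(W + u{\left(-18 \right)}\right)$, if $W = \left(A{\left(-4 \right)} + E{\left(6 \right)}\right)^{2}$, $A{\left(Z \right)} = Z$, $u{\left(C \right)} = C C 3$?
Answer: $-4809$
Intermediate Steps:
$u{\left(C \right)} = 3 C^{2}$ ($u{\left(C \right)} = C^{2} \cdot 3 = 3 C^{2}$)
$m{\left(r,T \right)} = -2 + 2 r^{2}$ ($m{\left(r,T \right)} = -2 + \left(r + r\right) r = -2 + 2 r r = -2 + 2 r^{2}$)
$E{\left(p \right)} = -2 + p + 2 p^{2}$ ($E{\left(p \right)} = p + \left(-2 + 2 p^{2}\right) = -2 + p + 2 p^{2}$)
$W = 5184$ ($W = \left(-4 + \left(-2 + 6 + 2 \cdot 6^{2}\right)\right)^{2} = \left(-4 + \left(-2 + 6 + 2 \cdot 36\right)\right)^{2} = \left(-4 + \left(-2 + 6 + 72\right)\right)^{2} = \left(-4 + 76\right)^{2} = 72^{2} = 5184$)
$1347 - \left(W + u{\left(-18 \right)}\right) = 1347 - \left(5184 + 3 \left(-18\right)^{2}\right) = 1347 - \left(5184 + 3 \cdot 324\right) = 1347 - \left(5184 + 972\right) = 1347 - 6156 = -4809$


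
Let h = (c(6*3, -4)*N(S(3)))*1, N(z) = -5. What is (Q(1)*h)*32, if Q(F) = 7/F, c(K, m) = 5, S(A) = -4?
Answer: -5600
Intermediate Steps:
h = -25 (h = (5*(-5))*1 = -25*1 = -25)
(Q(1)*h)*32 = ((7/1)*(-25))*32 = ((7*1)*(-25))*32 = (7*(-25))*32 = -175*32 = -5600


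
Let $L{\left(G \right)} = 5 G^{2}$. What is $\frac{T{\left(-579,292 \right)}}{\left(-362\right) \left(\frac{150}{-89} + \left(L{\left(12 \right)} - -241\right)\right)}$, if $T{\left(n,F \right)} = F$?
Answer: $- \frac{12994}{15453599} \approx -0.00084084$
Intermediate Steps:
$\frac{T{\left(-579,292 \right)}}{\left(-362\right) \left(\frac{150}{-89} + \left(L{\left(12 \right)} - -241\right)\right)} = \frac{292}{\left(-362\right) \left(\frac{150}{-89} - \left(-241 - 5 \cdot 12^{2}\right)\right)} = \frac{292}{\left(-362\right) \left(150 \left(- \frac{1}{89}\right) + \left(5 \cdot 144 + 241\right)\right)} = \frac{292}{\left(-362\right) \left(- \frac{150}{89} + \left(720 + 241\right)\right)} = \frac{292}{\left(-362\right) \left(- \frac{150}{89} + 961\right)} = \frac{292}{\left(-362\right) \frac{85379}{89}} = \frac{292}{- \frac{30907198}{89}} = 292 \left(- \frac{89}{30907198}\right) = - \frac{12994}{15453599}$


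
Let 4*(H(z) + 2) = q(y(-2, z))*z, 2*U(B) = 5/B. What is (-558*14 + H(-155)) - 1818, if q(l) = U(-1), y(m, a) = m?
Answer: -76281/8 ≈ -9535.1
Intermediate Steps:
U(B) = 5/(2*B) (U(B) = (5/B)/2 = 5/(2*B))
q(l) = -5/2 (q(l) = (5/2)/(-1) = (5/2)*(-1) = -5/2)
H(z) = -2 - 5*z/8 (H(z) = -2 + (-5*z/2)/4 = -2 - 5*z/8)
(-558*14 + H(-155)) - 1818 = (-558*14 + (-2 - 5/8*(-155))) - 1818 = (-7812 + (-2 + 775/8)) - 1818 = (-7812 + 759/8) - 1818 = -61737/8 - 1818 = -76281/8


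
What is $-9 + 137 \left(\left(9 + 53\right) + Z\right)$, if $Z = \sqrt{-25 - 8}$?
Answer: $8485 + 137 i \sqrt{33} \approx 8485.0 + 787.0 i$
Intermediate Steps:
$Z = i \sqrt{33}$ ($Z = \sqrt{-33} = i \sqrt{33} \approx 5.7446 i$)
$-9 + 137 \left(\left(9 + 53\right) + Z\right) = -9 + 137 \left(\left(9 + 53\right) + i \sqrt{33}\right) = -9 + 137 \left(62 + i \sqrt{33}\right) = -9 + \left(8494 + 137 i \sqrt{33}\right) = 8485 + 137 i \sqrt{33}$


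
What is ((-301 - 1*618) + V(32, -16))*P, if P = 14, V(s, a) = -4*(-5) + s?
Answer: -12138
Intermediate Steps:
V(s, a) = 20 + s
((-301 - 1*618) + V(32, -16))*P = ((-301 - 1*618) + (20 + 32))*14 = ((-301 - 618) + 52)*14 = (-919 + 52)*14 = -867*14 = -12138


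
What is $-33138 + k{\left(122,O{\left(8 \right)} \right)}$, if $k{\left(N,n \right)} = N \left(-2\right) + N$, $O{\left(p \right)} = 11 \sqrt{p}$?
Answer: $-33260$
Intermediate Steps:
$k{\left(N,n \right)} = - N$ ($k{\left(N,n \right)} = - 2 N + N = - N$)
$-33138 + k{\left(122,O{\left(8 \right)} \right)} = -33138 - 122 = -33260$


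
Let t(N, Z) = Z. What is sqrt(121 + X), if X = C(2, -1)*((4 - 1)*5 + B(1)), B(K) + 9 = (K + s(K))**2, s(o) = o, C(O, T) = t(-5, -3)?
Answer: sqrt(91) ≈ 9.5394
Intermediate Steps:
C(O, T) = -3
B(K) = -9 + 4*K**2 (B(K) = -9 + (K + K)**2 = -9 + (2*K)**2 = -9 + 4*K**2)
X = -30 (X = -3*((4 - 1)*5 + (-9 + 4*1**2)) = -3*(3*5 + (-9 + 4*1)) = -3*(15 + (-9 + 4)) = -3*(15 - 5) = -3*10 = -30)
sqrt(121 + X) = sqrt(121 - 30) = sqrt(91)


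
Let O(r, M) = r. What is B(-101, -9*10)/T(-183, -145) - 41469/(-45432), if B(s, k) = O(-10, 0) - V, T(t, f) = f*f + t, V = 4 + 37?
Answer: 8450783/9283272 ≈ 0.91032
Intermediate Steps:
V = 41
T(t, f) = t + f² (T(t, f) = f² + t = t + f²)
B(s, k) = -51 (B(s, k) = -10 - 1*41 = -10 - 41 = -51)
B(-101, -9*10)/T(-183, -145) - 41469/(-45432) = -51/(-183 + (-145)²) - 41469/(-45432) = -51/(-183 + 21025) - 41469*(-1/45432) = -51/20842 + 13823/15144 = -51*1/20842 + 13823/15144 = -3/1226 + 13823/15144 = 8450783/9283272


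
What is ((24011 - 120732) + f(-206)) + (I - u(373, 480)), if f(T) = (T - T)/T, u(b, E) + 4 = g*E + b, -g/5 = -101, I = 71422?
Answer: -268068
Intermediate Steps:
g = 505 (g = -5*(-101) = 505)
u(b, E) = -4 + b + 505*E (u(b, E) = -4 + (505*E + b) = -4 + (b + 505*E) = -4 + b + 505*E)
f(T) = 0 (f(T) = 0/T = 0)
((24011 - 120732) + f(-206)) + (I - u(373, 480)) = ((24011 - 120732) + 0) + (71422 - (-4 + 373 + 505*480)) = (-96721 + 0) + (71422 - (-4 + 373 + 242400)) = -96721 + (71422 - 1*242769) = -96721 + (71422 - 242769) = -96721 - 171347 = -268068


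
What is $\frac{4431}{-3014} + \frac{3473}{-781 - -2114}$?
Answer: $\frac{4561099}{4017662} \approx 1.1353$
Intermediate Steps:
$\frac{4431}{-3014} + \frac{3473}{-781 - -2114} = 4431 \left(- \frac{1}{3014}\right) + \frac{3473}{-781 + 2114} = - \frac{4431}{3014} + \frac{3473}{1333} = \frac{4561099}{4017662}$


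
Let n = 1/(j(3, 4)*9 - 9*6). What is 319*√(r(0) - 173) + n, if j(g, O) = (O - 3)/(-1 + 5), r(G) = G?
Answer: -4/207 + 319*I*√173 ≈ -0.019324 + 4195.8*I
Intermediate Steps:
j(g, O) = -¾ + O/4 (j(g, O) = (-3 + O)/4 = (-3 + O)*(¼) = -¾ + O/4)
n = -4/207 (n = 1/((-¾ + (¼)*4)*9 - 9*6) = 1/((-¾ + 1)*9 - 54) = 1/((¼)*9 - 54) = 1/(9/4 - 54) = 1/(-207/4) = -4/207 ≈ -0.019324)
319*√(r(0) - 173) + n = 319*√(0 - 173) - 4/207 = 319*√(-173) - 4/207 = 319*(I*√173) - 4/207 = 319*I*√173 - 4/207 = -4/207 + 319*I*√173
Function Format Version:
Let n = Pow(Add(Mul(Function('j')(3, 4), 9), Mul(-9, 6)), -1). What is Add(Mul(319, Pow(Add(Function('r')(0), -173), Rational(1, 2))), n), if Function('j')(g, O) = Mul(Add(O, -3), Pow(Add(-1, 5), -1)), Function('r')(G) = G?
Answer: Add(Rational(-4, 207), Mul(319, I, Pow(173, Rational(1, 2)))) ≈ Add(-0.019324, Mul(4195.8, I))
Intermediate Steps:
Function('j')(g, O) = Add(Rational(-3, 4), Mul(Rational(1, 4), O)) (Function('j')(g, O) = Mul(Add(-3, O), Pow(4, -1)) = Mul(Add(-3, O), Rational(1, 4)) = Add(Rational(-3, 4), Mul(Rational(1, 4), O)))
n = Rational(-4, 207) (n = Pow(Add(Mul(Add(Rational(-3, 4), Mul(Rational(1, 4), 4)), 9), Mul(-9, 6)), -1) = Pow(Add(Mul(Add(Rational(-3, 4), 1), 9), -54), -1) = Pow(Add(Mul(Rational(1, 4), 9), -54), -1) = Pow(Add(Rational(9, 4), -54), -1) = Pow(Rational(-207, 4), -1) = Rational(-4, 207) ≈ -0.019324)
Add(Mul(319, Pow(Add(Function('r')(0), -173), Rational(1, 2))), n) = Add(Mul(319, Pow(Add(0, -173), Rational(1, 2))), Rational(-4, 207)) = Add(Mul(319, Pow(-173, Rational(1, 2))), Rational(-4, 207)) = Add(Mul(319, Mul(I, Pow(173, Rational(1, 2)))), Rational(-4, 207)) = Add(Mul(319, I, Pow(173, Rational(1, 2))), Rational(-4, 207)) = Add(Rational(-4, 207), Mul(319, I, Pow(173, Rational(1, 2))))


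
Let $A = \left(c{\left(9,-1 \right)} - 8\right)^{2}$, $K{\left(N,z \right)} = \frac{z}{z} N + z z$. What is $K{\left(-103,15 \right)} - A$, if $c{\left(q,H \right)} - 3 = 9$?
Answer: $106$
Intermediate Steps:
$c{\left(q,H \right)} = 12$ ($c{\left(q,H \right)} = 3 + 9 = 12$)
$K{\left(N,z \right)} = N + z^{2}$ ($K{\left(N,z \right)} = 1 N + z^{2} = N + z^{2}$)
$A = 16$ ($A = \left(12 - 8\right)^{2} = 4^{2} = 16$)
$K{\left(-103,15 \right)} - A = \left(-103 + 15^{2}\right) - 16 = \left(-103 + 225\right) - 16 = 122 - 16 = 106$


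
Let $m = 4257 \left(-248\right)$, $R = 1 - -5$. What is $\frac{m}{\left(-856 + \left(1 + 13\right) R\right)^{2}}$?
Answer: $- \frac{131967}{74498} \approx -1.7714$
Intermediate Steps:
$R = 6$ ($R = 1 + 5 = 6$)
$m = -1055736$
$\frac{m}{\left(-856 + \left(1 + 13\right) R\right)^{2}} = - \frac{1055736}{\left(-856 + \left(1 + 13\right) 6\right)^{2}} = - \frac{1055736}{\left(-856 + 14 \cdot 6\right)^{2}} = - \frac{1055736}{\left(-856 + 84\right)^{2}} = - \frac{1055736}{\left(-772\right)^{2}} = - \frac{1055736}{595984} = \left(-1055736\right) \frac{1}{595984} = - \frac{131967}{74498}$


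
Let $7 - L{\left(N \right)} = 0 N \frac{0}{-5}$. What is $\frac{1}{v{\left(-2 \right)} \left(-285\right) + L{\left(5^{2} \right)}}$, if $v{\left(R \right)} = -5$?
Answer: $\frac{1}{1432} \approx 0.00069832$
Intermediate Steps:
$L{\left(N \right)} = 7$ ($L{\left(N \right)} = 7 - 0 N \frac{0}{-5} = 7 - 0 \cdot 0 \left(- \frac{1}{5}\right) = 7 - 0 \cdot 0 = 7 - 0 = 7 + 0 = 7$)
$\frac{1}{v{\left(-2 \right)} \left(-285\right) + L{\left(5^{2} \right)}} = \frac{1}{\left(-5\right) \left(-285\right) + 7} = \frac{1}{1425 + 7} = \frac{1}{1432}$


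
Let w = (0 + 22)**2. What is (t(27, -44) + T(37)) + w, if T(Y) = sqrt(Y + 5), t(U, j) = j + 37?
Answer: 477 + sqrt(42) ≈ 483.48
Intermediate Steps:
t(U, j) = 37 + j
T(Y) = sqrt(5 + Y)
w = 484 (w = 22**2 = 484)
(t(27, -44) + T(37)) + w = ((37 - 44) + sqrt(5 + 37)) + 484 = (-7 + sqrt(42)) + 484 = 477 + sqrt(42)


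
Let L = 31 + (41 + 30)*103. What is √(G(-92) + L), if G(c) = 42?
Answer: √7386 ≈ 85.942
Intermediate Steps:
L = 7344 (L = 31 + 71*103 = 31 + 7313 = 7344)
√(G(-92) + L) = √(42 + 7344) = √7386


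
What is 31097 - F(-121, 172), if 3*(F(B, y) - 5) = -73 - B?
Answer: 31076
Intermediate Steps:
F(B, y) = -58/3 - B/3 (F(B, y) = 5 + (-73 - B)/3 = 5 + (-73/3 - B/3) = -58/3 - B/3)
31097 - F(-121, 172) = 31097 - (-58/3 - ⅓*(-121)) = 31097 - (-58/3 + 121/3) = 31097 - 1*21 = 31097 - 21 = 31076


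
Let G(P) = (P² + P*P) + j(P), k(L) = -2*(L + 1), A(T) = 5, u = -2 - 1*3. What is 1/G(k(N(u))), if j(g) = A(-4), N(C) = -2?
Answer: 1/13 ≈ 0.076923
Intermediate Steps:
u = -5 (u = -2 - 3 = -5)
j(g) = 5
k(L) = -2 - 2*L (k(L) = -2*(1 + L) = -2 - 2*L)
G(P) = 5 + 2*P² (G(P) = (P² + P*P) + 5 = (P² + P²) + 5 = 2*P² + 5 = 5 + 2*P²)
1/G(k(N(u))) = 1/(5 + 2*(-2 - 2*(-2))²) = 1/(5 + 2*(-2 + 4)²) = 1/(5 + 2*2²) = 1/(5 + 2*4) = 1/(5 + 8) = 1/13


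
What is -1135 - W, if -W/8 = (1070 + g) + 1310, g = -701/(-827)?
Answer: 14813043/827 ≈ 17912.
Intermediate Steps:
g = 701/827 (g = -701*(-1/827) = 701/827 ≈ 0.84764)
W = -15751688/827 (W = -8*((1070 + 701/827) + 1310) = -8*(885591/827 + 1310) = -8*1968961/827 = -15751688/827 ≈ -19047.)
-1135 - W = -1135 - 1*(-15751688/827) = -1135 + 15751688/827 = 14813043/827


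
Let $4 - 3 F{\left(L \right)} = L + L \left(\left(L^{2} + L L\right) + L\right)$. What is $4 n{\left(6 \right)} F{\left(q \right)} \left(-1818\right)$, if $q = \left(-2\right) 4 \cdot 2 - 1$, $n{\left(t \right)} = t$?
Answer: $-139011552$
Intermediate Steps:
$q = -17$ ($q = \left(-8\right) 2 - 1 = -16 - 1 = -17$)
$F{\left(L \right)} = \frac{4}{3} - \frac{L}{3} - \frac{L \left(L + 2 L^{2}\right)}{3}$ ($F{\left(L \right)} = \frac{4}{3} - \frac{L + L \left(\left(L^{2} + L L\right) + L\right)}{3} = \frac{4}{3} - \frac{L + L \left(\left(L^{2} + L^{2}\right) + L\right)}{3} = \frac{4}{3} - \frac{L + L \left(2 L^{2} + L\right)}{3} = \frac{4}{3} - \frac{L + L \left(L + 2 L^{2}\right)}{3} = \frac{4}{3} - \left(\frac{L}{3} + \frac{L \left(L + 2 L^{2}\right)}{3}\right) = \frac{4}{3} - \frac{L}{3} - \frac{L \left(L + 2 L^{2}\right)}{3}$)
$4 n{\left(6 \right)} F{\left(q \right)} \left(-1818\right) = 4 \cdot 6 \left(\frac{4}{3} - \frac{2 \left(-17\right)^{3}}{3} - - \frac{17}{3} - \frac{\left(-17\right)^{2}}{3}\right) \left(-1818\right) = 24 \left(\frac{4}{3} - - \frac{9826}{3} + \frac{17}{3} - \frac{289}{3}\right) \left(-1818\right) = 24 \left(\frac{4}{3} + \frac{9826}{3} + \frac{17}{3} - \frac{289}{3}\right) \left(-1818\right) = 24 \cdot 3186 \left(-1818\right) = 76464 \left(-1818\right) = -139011552$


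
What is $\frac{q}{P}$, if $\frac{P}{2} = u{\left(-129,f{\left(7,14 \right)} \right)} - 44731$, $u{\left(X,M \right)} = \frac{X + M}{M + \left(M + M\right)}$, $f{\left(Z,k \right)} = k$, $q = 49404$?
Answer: $- \frac{1037484}{1878817} \approx -0.5522$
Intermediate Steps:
$u{\left(X,M \right)} = \frac{M + X}{3 M}$ ($u{\left(X,M \right)} = \frac{M + X}{M + 2 M} = \frac{M + X}{3 M}$)
$P = - \frac{1878817}{21}$ ($P = 2 \left(\frac{14 - 129}{3 \cdot 14} - 44731\right) = 2 \left(\frac{1}{3} \cdot \frac{1}{14} \left(-115\right) - 44731\right) = 2 \left(- \frac{115}{42} - 44731\right) = 2 \left(- \frac{1878817}{42}\right) = - \frac{1878817}{21} \approx -89468.0$)
$\frac{q}{P} = \frac{49404}{- \frac{1878817}{21}} = 49404 \left(- \frac{21}{1878817}\right) = - \frac{1037484}{1878817}$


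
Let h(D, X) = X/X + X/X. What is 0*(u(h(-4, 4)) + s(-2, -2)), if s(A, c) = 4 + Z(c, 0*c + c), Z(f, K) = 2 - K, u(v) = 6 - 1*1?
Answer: 0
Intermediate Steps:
h(D, X) = 2 (h(D, X) = 1 + 1 = 2)
u(v) = 5 (u(v) = 6 - 1 = 5)
s(A, c) = 6 - c (s(A, c) = 4 + (2 - (0*c + c)) = 4 + (2 - (0 + c)) = 4 + (2 - c) = 6 - c)
0*(u(h(-4, 4)) + s(-2, -2)) = 0*(5 + (6 - 1*(-2))) = 0*(5 + (6 + 2)) = 0*(5 + 8) = 0*13 = 0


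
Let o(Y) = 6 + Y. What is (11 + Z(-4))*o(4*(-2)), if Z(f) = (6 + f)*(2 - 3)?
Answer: -18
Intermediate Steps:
Z(f) = -6 - f (Z(f) = (6 + f)*(-1) = -6 - f)
(11 + Z(-4))*o(4*(-2)) = (11 + (-6 - 1*(-4)))*(6 + 4*(-2)) = (11 + (-6 + 4))*(6 - 8) = (11 - 2)*(-2) = 9*(-2) = -18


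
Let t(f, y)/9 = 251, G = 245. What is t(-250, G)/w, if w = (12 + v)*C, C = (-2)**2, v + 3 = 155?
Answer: 2259/656 ≈ 3.4436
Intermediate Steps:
v = 152 (v = -3 + 155 = 152)
t(f, y) = 2259 (t(f, y) = 9*251 = 2259)
C = 4
w = 656 (w = (12 + 152)*4 = 164*4 = 656)
t(-250, G)/w = 2259/656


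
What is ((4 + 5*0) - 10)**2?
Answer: 36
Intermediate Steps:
((4 + 5*0) - 10)**2 = ((4 + 0) - 10)**2 = (4 - 10)**2 = (-6)**2 = 36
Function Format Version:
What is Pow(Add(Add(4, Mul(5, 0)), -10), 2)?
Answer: 36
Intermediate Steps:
Pow(Add(Add(4, Mul(5, 0)), -10), 2) = Pow(Add(Add(4, 0), -10), 2) = Pow(Add(4, -10), 2) = Pow(-6, 2) = 36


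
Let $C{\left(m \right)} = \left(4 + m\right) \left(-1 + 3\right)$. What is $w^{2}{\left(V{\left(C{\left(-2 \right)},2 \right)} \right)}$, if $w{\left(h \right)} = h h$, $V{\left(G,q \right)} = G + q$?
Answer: $1296$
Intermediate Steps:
$C{\left(m \right)} = 8 + 2 m$ ($C{\left(m \right)} = \left(4 + m\right) 2 = 8 + 2 m$)
$w{\left(h \right)} = h^{2}$
$w^{2}{\left(V{\left(C{\left(-2 \right)},2 \right)} \right)} = \left(\left(\left(8 + 2 \left(-2\right)\right) + 2\right)^{2}\right)^{2} = \left(\left(\left(8 - 4\right) + 2\right)^{2}\right)^{2} = \left(\left(4 + 2\right)^{2}\right)^{2} = \left(6^{2}\right)^{2} = 36^{2} = 1296$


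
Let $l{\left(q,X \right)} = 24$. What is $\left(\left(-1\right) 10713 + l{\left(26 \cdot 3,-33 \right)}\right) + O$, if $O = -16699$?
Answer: $-27388$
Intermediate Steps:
$\left(\left(-1\right) 10713 + l{\left(26 \cdot 3,-33 \right)}\right) + O = \left(\left(-1\right) 10713 + 24\right) - 16699 = \left(-10713 + 24\right) - 16699 = -10689 - 16699 = -27388$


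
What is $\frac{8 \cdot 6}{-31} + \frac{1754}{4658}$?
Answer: $- \frac{84605}{72199} \approx -1.1718$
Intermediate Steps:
$\frac{8 \cdot 6}{-31} + \frac{1754}{4658} = 48 \left(- \frac{1}{31}\right) + 1754 \cdot \frac{1}{4658} = - \frac{48}{31} + \frac{877}{2329} = - \frac{84605}{72199}$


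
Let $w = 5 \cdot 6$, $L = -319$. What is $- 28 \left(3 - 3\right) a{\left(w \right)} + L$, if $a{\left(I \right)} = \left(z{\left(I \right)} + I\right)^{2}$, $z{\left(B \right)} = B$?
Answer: $-319$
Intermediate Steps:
$w = 30$
$a{\left(I \right)} = 4 I^{2}$ ($a{\left(I \right)} = \left(I + I\right)^{2} = \left(2 I\right)^{2} = 4 I^{2}$)
$- 28 \left(3 - 3\right) a{\left(w \right)} + L = - 28 \left(3 - 3\right) 4 \cdot 30^{2} - 319 = - 28 \left(3 - 3\right) 4 \cdot 900 - 319 = - 28 \cdot 0 \cdot 3600 - 319 = \left(-28\right) 0 - 319 = 0 - 319 = -319$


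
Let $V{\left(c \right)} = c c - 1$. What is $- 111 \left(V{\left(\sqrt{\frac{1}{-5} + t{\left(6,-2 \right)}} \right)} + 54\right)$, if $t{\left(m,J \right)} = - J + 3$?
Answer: $- \frac{32079}{5} \approx -6415.8$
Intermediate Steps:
$t{\left(m,J \right)} = 3 - J$
$V{\left(c \right)} = -1 + c^{2}$ ($V{\left(c \right)} = c^{2} - 1 = -1 + c^{2}$)
$- 111 \left(V{\left(\sqrt{\frac{1}{-5} + t{\left(6,-2 \right)}} \right)} + 54\right) = - 111 \left(\left(-1 + \left(\sqrt{\frac{1}{-5} + \left(3 - -2\right)}\right)^{2}\right) + 54\right) = - 111 \left(\left(-1 + \left(\sqrt{- \frac{1}{5} + \left(3 + 2\right)}\right)^{2}\right) + 54\right) = - 111 \left(\left(-1 + \left(\sqrt{- \frac{1}{5} + 5}\right)^{2}\right) + 54\right) = - 111 \left(\left(-1 + \left(\sqrt{\frac{24}{5}}\right)^{2}\right) + 54\right) = - 111 \left(\left(-1 + \left(\frac{2 \sqrt{30}}{5}\right)^{2}\right) + 54\right) = - 111 \left(\left(-1 + \frac{24}{5}\right) + 54\right) = - 111 \left(\frac{19}{5} + 54\right) = \left(-111\right) \frac{289}{5} = - \frac{32079}{5}$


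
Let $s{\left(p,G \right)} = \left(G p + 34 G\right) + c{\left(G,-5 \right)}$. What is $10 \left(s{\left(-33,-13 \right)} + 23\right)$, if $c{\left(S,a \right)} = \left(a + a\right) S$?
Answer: $1400$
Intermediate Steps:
$c{\left(S,a \right)} = 2 S a$ ($c{\left(S,a \right)} = 2 a S = 2 S a$)
$s{\left(p,G \right)} = 24 G + G p$ ($s{\left(p,G \right)} = \left(G p + 34 G\right) + 2 G \left(-5\right) = \left(34 G + G p\right) - 10 G = 24 G + G p$)
$10 \left(s{\left(-33,-13 \right)} + 23\right) = 10 \left(- 13 \left(24 - 33\right) + 23\right) = 10 \left(\left(-13\right) \left(-9\right) + 23\right) = 10 \left(117 + 23\right) = 10 \cdot 140 = 1400$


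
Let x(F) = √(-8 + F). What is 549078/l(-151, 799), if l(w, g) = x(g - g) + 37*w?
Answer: -1022566262/10404859 - 366052*I*√2/10404859 ≈ -98.278 - 0.049753*I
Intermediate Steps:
l(w, g) = 37*w + 2*I*√2 (l(w, g) = √(-8 + (g - g)) + 37*w = √(-8 + 0) + 37*w = √(-8) + 37*w = 2*I*√2 + 37*w = 37*w + 2*I*√2)
549078/l(-151, 799) = 549078/(37*(-151) + 2*I*√2) = 549078/(-5587 + 2*I*√2)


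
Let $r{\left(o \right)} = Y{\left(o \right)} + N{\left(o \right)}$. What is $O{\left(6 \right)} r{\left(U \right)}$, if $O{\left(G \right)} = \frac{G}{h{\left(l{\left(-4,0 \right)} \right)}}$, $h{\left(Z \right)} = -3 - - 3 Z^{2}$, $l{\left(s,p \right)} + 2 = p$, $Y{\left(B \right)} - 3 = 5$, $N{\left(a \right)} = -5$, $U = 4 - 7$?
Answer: $2$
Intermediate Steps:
$U = -3$ ($U = 4 - 7 = -3$)
$Y{\left(B \right)} = 8$ ($Y{\left(B \right)} = 3 + 5 = 8$)
$l{\left(s,p \right)} = -2 + p$
$h{\left(Z \right)} = -3 + 3 Z^{2}$
$r{\left(o \right)} = 3$ ($r{\left(o \right)} = 8 - 5 = 3$)
$O{\left(G \right)} = \frac{G}{9}$ ($O{\left(G \right)} = \frac{G}{-3 + 3 \left(-2 + 0\right)^{2}} = \frac{G}{-3 + 3 \left(-2\right)^{2}} = \frac{G}{-3 + 3 \cdot 4} = \frac{G}{-3 + 12} = \frac{G}{9}$)
$O{\left(6 \right)} r{\left(U \right)} = \frac{1}{9} \cdot 6 \cdot 3 = \frac{2}{3} \cdot 3 = 2$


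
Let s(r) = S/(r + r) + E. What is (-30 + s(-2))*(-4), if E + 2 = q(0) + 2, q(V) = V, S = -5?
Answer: 115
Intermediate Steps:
E = 0 (E = -2 + (0 + 2) = -2 + 2 = 0)
s(r) = -5/(2*r) (s(r) = -5/(r + r) + 0 = -5/(2*r) + 0 = -5/(2*r))
(-30 + s(-2))*(-4) = (-30 - 5/2/(-2))*(-4) = (-30 - 5/2*(-1/2))*(-4) = (-30 + 5/4)*(-4) = -115/4*(-4) = 115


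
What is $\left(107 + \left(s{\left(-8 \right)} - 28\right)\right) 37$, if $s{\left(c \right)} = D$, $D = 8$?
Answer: $3219$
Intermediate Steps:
$s{\left(c \right)} = 8$
$\left(107 + \left(s{\left(-8 \right)} - 28\right)\right) 37 = \left(107 + \left(8 - 28\right)\right) 37 = \left(107 - 20\right) 37 = 87 \cdot 37 = 3219$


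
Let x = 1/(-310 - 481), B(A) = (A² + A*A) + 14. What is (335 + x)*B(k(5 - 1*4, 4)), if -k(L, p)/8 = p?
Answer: 546397008/791 ≈ 6.9077e+5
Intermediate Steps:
k(L, p) = -8*p
B(A) = 14 + 2*A² (B(A) = (A² + A²) + 14 = 2*A² + 14 = 14 + 2*A²)
x = -1/791 (x = 1/(-791) = -1/791 ≈ -0.0012642)
(335 + x)*B(k(5 - 1*4, 4)) = (335 - 1/791)*(14 + 2*(-8*4)²) = 264984*(14 + 2*(-32)²)/791 = 264984*(14 + 2*1024)/791 = 264984*(14 + 2048)/791 = (264984/791)*2062 = 546397008/791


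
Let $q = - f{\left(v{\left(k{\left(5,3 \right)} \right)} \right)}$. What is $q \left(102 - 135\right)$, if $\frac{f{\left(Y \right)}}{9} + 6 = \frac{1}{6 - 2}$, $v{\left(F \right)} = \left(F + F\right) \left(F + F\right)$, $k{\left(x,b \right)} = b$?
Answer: $- \frac{6831}{4} \approx -1707.8$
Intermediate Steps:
$v{\left(F \right)} = 4 F^{2}$ ($v{\left(F \right)} = 2 F 2 F = 4 F^{2}$)
$f{\left(Y \right)} = - \frac{207}{4}$ ($f{\left(Y \right)} = -54 + \frac{9}{6 - 2} = -54 + \frac{9}{4} = - \frac{207}{4}$)
$q = \frac{207}{4}$ ($q = \left(-1\right) \left(- \frac{207}{4}\right) = \frac{207}{4} \approx 51.75$)
$q \left(102 - 135\right) = \frac{207 \left(102 - 135\right)}{4} = \frac{207}{4} \left(-33\right) = - \frac{6831}{4}$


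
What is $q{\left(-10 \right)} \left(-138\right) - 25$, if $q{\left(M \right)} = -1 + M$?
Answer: $1493$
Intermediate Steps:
$q{\left(-10 \right)} \left(-138\right) - 25 = \left(-1 - 10\right) \left(-138\right) - 25 = \left(-11\right) \left(-138\right) - 25 = 1518 - 25 = 1493$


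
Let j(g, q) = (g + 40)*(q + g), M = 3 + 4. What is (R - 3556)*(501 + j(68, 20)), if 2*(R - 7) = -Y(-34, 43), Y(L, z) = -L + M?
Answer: -71425695/2 ≈ -3.5713e+7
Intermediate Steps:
M = 7
j(g, q) = (40 + g)*(g + q)
Y(L, z) = 7 - L (Y(L, z) = -L + 7 = 7 - L)
R = -27/2 (R = 7 + (-(7 - 1*(-34)))/2 = 7 + (-(7 + 34))/2 = 7 + (-1*41)/2 = 7 + (½)*(-41) = 7 - 41/2 = -27/2 ≈ -13.500)
(R - 3556)*(501 + j(68, 20)) = (-27/2 - 3556)*(501 + (68² + 40*68 + 40*20 + 68*20)) = -7139*(501 + (4624 + 2720 + 800 + 1360))/2 = -7139*(501 + 9504)/2 = -7139/2*10005 = -71425695/2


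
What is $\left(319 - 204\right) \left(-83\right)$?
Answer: $-9545$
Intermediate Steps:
$\left(319 - 204\right) \left(-83\right) = 115 \left(-83\right) = -9545$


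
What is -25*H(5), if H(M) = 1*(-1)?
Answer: 25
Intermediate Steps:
H(M) = -1
-25*H(5) = -25*(-1) = 25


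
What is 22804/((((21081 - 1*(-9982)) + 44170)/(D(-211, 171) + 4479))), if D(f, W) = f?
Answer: 97327472/75233 ≈ 1293.7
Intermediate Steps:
22804/((((21081 - 1*(-9982)) + 44170)/(D(-211, 171) + 4479))) = 22804/((((21081 - 1*(-9982)) + 44170)/(-211 + 4479))) = 22804/((((21081 + 9982) + 44170)/4268)) = 22804/(((31063 + 44170)*(1/4268))) = 22804/((75233*(1/4268))) = 22804/(75233/4268) = 22804*(4268/75233) = 97327472/75233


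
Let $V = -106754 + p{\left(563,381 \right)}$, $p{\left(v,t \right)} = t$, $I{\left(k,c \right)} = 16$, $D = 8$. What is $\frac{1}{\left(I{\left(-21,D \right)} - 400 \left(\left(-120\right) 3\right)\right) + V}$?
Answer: $\frac{1}{37643} \approx 2.6565 \cdot 10^{-5}$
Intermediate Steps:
$V = -106373$ ($V = -106754 + 381 = -106373$)
$\frac{1}{\left(I{\left(-21,D \right)} - 400 \left(\left(-120\right) 3\right)\right) + V} = \frac{1}{\left(16 - 400 \left(\left(-120\right) 3\right)\right) - 106373} = \frac{1}{\left(16 - -144000\right) - 106373} = \frac{1}{\left(16 + 144000\right) - 106373} = \frac{1}{144016 - 106373} = \frac{1}{37643}$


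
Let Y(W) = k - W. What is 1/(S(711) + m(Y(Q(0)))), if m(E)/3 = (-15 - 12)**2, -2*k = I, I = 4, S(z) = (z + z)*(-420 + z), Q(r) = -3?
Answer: 1/415989 ≈ 2.4039e-6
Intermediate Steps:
S(z) = 2*z*(-420 + z) (S(z) = (2*z)*(-420 + z) = 2*z*(-420 + z))
k = -2 (k = -1/2*4 = -2)
Y(W) = -2 - W
m(E) = 2187 (m(E) = 3*(-15 - 12)**2 = 3*(-27)**2 = 3*729 = 2187)
1/(S(711) + m(Y(Q(0)))) = 1/(2*711*(-420 + 711) + 2187) = 1/(2*711*291 + 2187) = 1/(413802 + 2187) = 1/415989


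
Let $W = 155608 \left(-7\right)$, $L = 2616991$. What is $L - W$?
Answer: $3706247$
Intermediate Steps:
$W = -1089256$
$L - W = 2616991 - -1089256 = 2616991 + 1089256 = 3706247$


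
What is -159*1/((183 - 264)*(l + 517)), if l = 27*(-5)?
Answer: 53/10314 ≈ 0.0051386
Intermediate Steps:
l = -135
-159*1/((183 - 264)*(l + 517)) = -159*1/((-135 + 517)*(183 - 264)) = -159/(382*(-81)) = -159/(-30942) = -159*(-1/30942) = 53/10314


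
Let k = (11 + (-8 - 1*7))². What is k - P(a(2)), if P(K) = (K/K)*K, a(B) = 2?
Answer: 14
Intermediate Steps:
k = 16 (k = (11 + (-8 - 7))² = (11 - 15)² = (-4)² = 16)
P(K) = K (P(K) = 1*K = K)
k - P(a(2)) = 16 - 1*2 = 16 - 2 = 14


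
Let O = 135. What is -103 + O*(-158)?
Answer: -21433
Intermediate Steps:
-103 + O*(-158) = -103 + 135*(-158) = -103 - 21330 = -21433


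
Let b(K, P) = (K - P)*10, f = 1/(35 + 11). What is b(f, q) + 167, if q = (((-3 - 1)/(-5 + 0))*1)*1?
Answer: 3662/23 ≈ 159.22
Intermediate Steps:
f = 1/46 ≈ 0.021739
q = ⅘ (q = (-4/(-5)*1)*1 = (-4*(-⅕)*1)*1 = ((⅘)*1)*1 = (⅘)*1 = ⅘ ≈ 0.80000)
b(K, P) = -10*P + 10*K
b(f, q) + 167 = (-10*⅘ + 10*(1/46)) + 167 = (-8 + 5/23) + 167 = -179/23 + 167 = 3662/23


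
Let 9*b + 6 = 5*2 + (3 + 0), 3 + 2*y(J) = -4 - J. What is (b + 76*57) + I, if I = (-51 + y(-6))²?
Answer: 251461/36 ≈ 6985.0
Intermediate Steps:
y(J) = -7/2 - J/2 (y(J) = -3/2 + (-4 - J)/2 = -3/2 + (-2 - J/2) = -7/2 - J/2)
I = 10609/4 (I = (-51 + (-7/2 - ½*(-6)))² = (-51 + (-7/2 + 3))² = (-51 - ½)² = (-103/2)² = 10609/4 ≈ 2652.3)
b = 7/9 (b = -⅔ + (5*2 + (3 + 0))/9 = -⅔ + (10 + 3)/9 = -⅔ + (⅑)*13 = -⅔ + 13/9 = 7/9 ≈ 0.77778)
(b + 76*57) + I = (7/9 + 76*57) + 10609/4 = (7/9 + 4332) + 10609/4 = 38995/9 + 10609/4 = 251461/36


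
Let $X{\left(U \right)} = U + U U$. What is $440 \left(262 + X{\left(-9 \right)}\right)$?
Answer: $146960$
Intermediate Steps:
$X{\left(U \right)} = U + U^{2}$
$440 \left(262 + X{\left(-9 \right)}\right) = 440 \left(262 - 9 \left(1 - 9\right)\right) = 440 \left(262 - -72\right) = 440 \left(262 + 72\right) = 440 \cdot 334 = 146960$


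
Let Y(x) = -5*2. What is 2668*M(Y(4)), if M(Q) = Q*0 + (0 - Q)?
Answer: 26680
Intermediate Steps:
Y(x) = -10
M(Q) = -Q (M(Q) = 0 - Q = -Q)
2668*M(Y(4)) = 2668*(-1*(-10)) = 2668*10 = 26680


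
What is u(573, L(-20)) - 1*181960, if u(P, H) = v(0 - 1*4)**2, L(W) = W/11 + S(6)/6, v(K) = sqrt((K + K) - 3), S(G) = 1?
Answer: -181971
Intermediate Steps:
v(K) = sqrt(-3 + 2*K) (v(K) = sqrt(2*K - 3) = sqrt(-3 + 2*K))
L(W) = 1/6 + W/11 (L(W) = W/11 + 1/6 = 1/6 + W/11)
u(P, H) = -11 (u(P, H) = (sqrt(-3 + 2*(0 - 1*4)))**2 = (sqrt(-3 + 2*(0 - 4)))**2 = (sqrt(-3 + 2*(-4)))**2 = (sqrt(-3 - 8))**2 = (sqrt(-11))**2 = (I*sqrt(11))**2 = -11)
u(573, L(-20)) - 1*181960 = -11 - 1*181960 = -11 - 181960 = -181971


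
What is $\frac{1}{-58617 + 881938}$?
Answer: $\frac{1}{823321} \approx 1.2146 \cdot 10^{-6}$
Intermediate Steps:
$\frac{1}{-58617 + 881938} = \frac{1}{823321}$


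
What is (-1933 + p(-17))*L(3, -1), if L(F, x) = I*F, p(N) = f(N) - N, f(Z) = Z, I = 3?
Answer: -17397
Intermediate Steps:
p(N) = 0 (p(N) = N - N = 0)
L(F, x) = 3*F
(-1933 + p(-17))*L(3, -1) = (-1933 + 0)*(3*3) = -1933*9 = -17397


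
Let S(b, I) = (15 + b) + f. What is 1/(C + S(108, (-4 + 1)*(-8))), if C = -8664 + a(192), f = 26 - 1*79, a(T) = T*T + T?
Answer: 1/28462 ≈ 3.5135e-5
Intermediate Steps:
a(T) = T + T² (a(T) = T² + T = T + T²)
f = -53 (f = 26 - 79 = -53)
S(b, I) = -38 + b (S(b, I) = (15 + b) - 53 = -38 + b)
C = 28392 (C = -8664 + 192*(1 + 192) = -8664 + 192*193 = -8664 + 37056 = 28392)
1/(C + S(108, (-4 + 1)*(-8))) = 1/(28392 + (-38 + 108)) = 1/(28392 + 70) = 1/28462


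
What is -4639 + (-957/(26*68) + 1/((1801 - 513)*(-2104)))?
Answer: -2778618457717/598899392 ≈ -4639.5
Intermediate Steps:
-4639 + (-957/(26*68) + 1/((1801 - 513)*(-2104))) = -4639 + (-957/1768 - 1/2104/1288) = -4639 + (-957*1/1768 + (1/1288)*(-1/2104)) = -4639 + (-957/1768 - 1/2709952) = -4639 - 324178229/598899392 = -2778618457717/598899392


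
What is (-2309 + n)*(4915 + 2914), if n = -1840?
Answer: -32482521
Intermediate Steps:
(-2309 + n)*(4915 + 2914) = (-2309 - 1840)*(4915 + 2914) = -4149*7829 = -32482521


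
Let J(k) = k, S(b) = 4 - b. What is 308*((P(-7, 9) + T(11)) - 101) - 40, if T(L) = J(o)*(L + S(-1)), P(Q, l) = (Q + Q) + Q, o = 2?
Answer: -27760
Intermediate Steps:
P(Q, l) = 3*Q (P(Q, l) = 2*Q + Q = 3*Q)
T(L) = 10 + 2*L (T(L) = 2*(L + (4 - 1*(-1))) = 2*(L + (4 + 1)) = 2*(L + 5) = 2*(5 + L) = 10 + 2*L)
308*((P(-7, 9) + T(11)) - 101) - 40 = 308*((3*(-7) + (10 + 2*11)) - 101) - 40 = 308*((-21 + (10 + 22)) - 101) - 40 = 308*((-21 + 32) - 101) - 40 = 308*(11 - 101) - 40 = 308*(-90) - 40 = -27720 - 40 = -27760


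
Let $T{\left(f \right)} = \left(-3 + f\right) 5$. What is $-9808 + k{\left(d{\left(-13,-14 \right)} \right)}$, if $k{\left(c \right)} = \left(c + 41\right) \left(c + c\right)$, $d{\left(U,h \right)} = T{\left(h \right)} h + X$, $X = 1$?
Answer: $2924816$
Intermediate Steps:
$T{\left(f \right)} = -15 + 5 f$
$d{\left(U,h \right)} = 1 + h \left(-15 + 5 h\right)$ ($d{\left(U,h \right)} = \left(-15 + 5 h\right) h + 1 = h \left(-15 + 5 h\right) + 1 = 1 + h \left(-15 + 5 h\right)$)
$k{\left(c \right)} = 2 c \left(41 + c\right)$ ($k{\left(c \right)} = \left(41 + c\right) 2 c = 2 c \left(41 + c\right)$)
$-9808 + k{\left(d{\left(-13,-14 \right)} \right)} = -9808 + 2 \left(1 + 5 \left(-14\right) \left(-3 - 14\right)\right) \left(41 + \left(1 + 5 \left(-14\right) \left(-3 - 14\right)\right)\right) = -9808 + 2 \left(1 + 5 \left(-14\right) \left(-17\right)\right) \left(41 + \left(1 + 5 \left(-14\right) \left(-17\right)\right)\right) = -9808 + 2 \left(1 + 1190\right) \left(41 + \left(1 + 1190\right)\right) = -9808 + 2 \cdot 1191 \left(41 + 1191\right) = -9808 + 2 \cdot 1191 \cdot 1232 = -9808 + 2934624 = 2924816$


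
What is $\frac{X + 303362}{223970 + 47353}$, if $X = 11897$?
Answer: $\frac{315259}{271323} \approx 1.1619$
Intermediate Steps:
$\frac{X + 303362}{223970 + 47353} = \frac{11897 + 303362}{223970 + 47353} = \frac{315259}{271323}$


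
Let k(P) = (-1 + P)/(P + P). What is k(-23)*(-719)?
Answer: -8628/23 ≈ -375.13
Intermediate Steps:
k(P) = (-1 + P)/(2*P) (k(P) = (-1 + P)/((2*P)) = (-1 + P)*(1/(2*P)) = (-1 + P)/(2*P))
k(-23)*(-719) = ((½)*(-1 - 23)/(-23))*(-719) = ((½)*(-1/23)*(-24))*(-719) = (12/23)*(-719) = -8628/23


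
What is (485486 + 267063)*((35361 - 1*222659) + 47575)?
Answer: -105148403927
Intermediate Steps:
(485486 + 267063)*((35361 - 1*222659) + 47575) = 752549*((35361 - 222659) + 47575) = 752549*(-187298 + 47575) = 752549*(-139723) = -105148403927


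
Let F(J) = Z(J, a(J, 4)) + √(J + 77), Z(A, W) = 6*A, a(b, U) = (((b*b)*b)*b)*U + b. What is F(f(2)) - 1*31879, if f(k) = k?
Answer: -31867 + √79 ≈ -31858.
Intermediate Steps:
a(b, U) = b + U*b⁴ (a(b, U) = ((b²*b)*b)*U + b = (b³*b)*U + b = b⁴*U + b = U*b⁴ + b = b + U*b⁴)
F(J) = √(77 + J) + 6*J (F(J) = 6*J + √(J + 77) = 6*J + √(77 + J) = √(77 + J) + 6*J)
F(f(2)) - 1*31879 = (√(77 + 2) + 6*2) - 1*31879 = (√79 + 12) - 31879 = (12 + √79) - 31879 = -31867 + √79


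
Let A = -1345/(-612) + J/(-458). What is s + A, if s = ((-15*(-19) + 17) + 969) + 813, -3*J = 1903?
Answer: 292570543/140148 ≈ 2087.6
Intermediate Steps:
J = -1903/3 (J = -⅓*1903 = -1903/3 ≈ -634.33)
s = 2084 (s = ((285 + 17) + 969) + 813 = (302 + 969) + 813 = 1271 + 813 = 2084)
A = 502111/140148 (A = -1345/(-612) - 1903/3/(-458) = -1345*(-1/612) - 1903/3*(-1/458) = 1345/612 + 1903/1374 = 502111/140148 ≈ 3.5827)
s + A = 2084 + 502111/140148 = 292570543/140148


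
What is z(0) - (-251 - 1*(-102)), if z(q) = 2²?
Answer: 153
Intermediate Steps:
z(q) = 4
z(0) - (-251 - 1*(-102)) = 4 - (-251 - 1*(-102)) = 4 - (-251 + 102) = 4 - 1*(-149) = 4 + 149 = 153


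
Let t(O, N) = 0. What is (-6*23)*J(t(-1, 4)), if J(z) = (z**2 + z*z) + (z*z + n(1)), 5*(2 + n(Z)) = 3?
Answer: 966/5 ≈ 193.20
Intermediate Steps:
n(Z) = -7/5 (n(Z) = -2 + (1/5)*3 = -2 + 3/5 = -7/5)
J(z) = -7/5 + 3*z**2 (J(z) = (z**2 + z*z) + (z*z - 7/5) = (z**2 + z**2) + (z**2 - 7/5) = 2*z**2 + (-7/5 + z**2) = -7/5 + 3*z**2)
(-6*23)*J(t(-1, 4)) = (-6*23)*(-7/5 + 3*0**2) = -138*(-7/5 + 3*0) = -138*(-7/5 + 0) = -138*(-7/5) = 966/5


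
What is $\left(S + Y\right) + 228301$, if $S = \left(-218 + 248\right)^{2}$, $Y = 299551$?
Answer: $528752$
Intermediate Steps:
$S = 900$ ($S = 30^{2} = 900$)
$\left(S + Y\right) + 228301 = \left(900 + 299551\right) + 228301 = 300451 + 228301 = 528752$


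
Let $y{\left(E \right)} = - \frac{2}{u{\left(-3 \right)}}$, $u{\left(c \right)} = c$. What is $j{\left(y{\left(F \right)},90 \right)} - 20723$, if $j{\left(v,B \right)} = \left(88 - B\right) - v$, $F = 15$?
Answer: $- \frac{62177}{3} \approx -20726.0$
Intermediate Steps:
$y{\left(E \right)} = \frac{2}{3}$ ($y{\left(E \right)} = - \frac{2}{-3} = \left(-2\right) \left(- \frac{1}{3}\right) = \frac{2}{3}$)
$j{\left(v,B \right)} = 88 - B - v$
$j{\left(y{\left(F \right)},90 \right)} - 20723 = \left(88 - 90 - \frac{2}{3}\right) - 20723 = - \frac{8}{3} - 20723 = - \frac{62177}{3}$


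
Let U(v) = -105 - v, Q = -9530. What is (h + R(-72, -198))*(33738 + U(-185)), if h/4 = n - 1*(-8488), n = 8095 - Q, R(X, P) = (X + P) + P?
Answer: 3516530912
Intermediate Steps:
R(X, P) = X + 2*P (R(X, P) = (P + X) + P = X + 2*P)
n = 17625 (n = 8095 - 1*(-9530) = 8095 + 9530 = 17625)
h = 104452 (h = 4*(17625 - 1*(-8488)) = 4*(17625 + 8488) = 4*26113 = 104452)
(h + R(-72, -198))*(33738 + U(-185)) = (104452 + (-72 + 2*(-198)))*(33738 + (-105 - 1*(-185))) = (104452 + (-72 - 396))*(33738 + (-105 + 185)) = (104452 - 468)*(33738 + 80) = 103984*33818 = 3516530912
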